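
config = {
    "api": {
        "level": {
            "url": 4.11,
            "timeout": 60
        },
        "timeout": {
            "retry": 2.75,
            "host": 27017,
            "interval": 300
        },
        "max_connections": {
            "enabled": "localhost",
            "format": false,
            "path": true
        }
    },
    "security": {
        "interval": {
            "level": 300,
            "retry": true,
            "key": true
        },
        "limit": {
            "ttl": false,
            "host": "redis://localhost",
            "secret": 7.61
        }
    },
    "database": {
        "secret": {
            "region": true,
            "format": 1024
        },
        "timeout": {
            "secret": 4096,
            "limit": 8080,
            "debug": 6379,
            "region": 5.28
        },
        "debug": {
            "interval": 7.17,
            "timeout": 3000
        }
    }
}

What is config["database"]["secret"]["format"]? 1024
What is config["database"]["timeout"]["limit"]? 8080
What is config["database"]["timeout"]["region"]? 5.28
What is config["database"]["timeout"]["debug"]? 6379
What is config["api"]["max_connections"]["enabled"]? "localhost"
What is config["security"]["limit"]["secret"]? 7.61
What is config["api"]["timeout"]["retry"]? 2.75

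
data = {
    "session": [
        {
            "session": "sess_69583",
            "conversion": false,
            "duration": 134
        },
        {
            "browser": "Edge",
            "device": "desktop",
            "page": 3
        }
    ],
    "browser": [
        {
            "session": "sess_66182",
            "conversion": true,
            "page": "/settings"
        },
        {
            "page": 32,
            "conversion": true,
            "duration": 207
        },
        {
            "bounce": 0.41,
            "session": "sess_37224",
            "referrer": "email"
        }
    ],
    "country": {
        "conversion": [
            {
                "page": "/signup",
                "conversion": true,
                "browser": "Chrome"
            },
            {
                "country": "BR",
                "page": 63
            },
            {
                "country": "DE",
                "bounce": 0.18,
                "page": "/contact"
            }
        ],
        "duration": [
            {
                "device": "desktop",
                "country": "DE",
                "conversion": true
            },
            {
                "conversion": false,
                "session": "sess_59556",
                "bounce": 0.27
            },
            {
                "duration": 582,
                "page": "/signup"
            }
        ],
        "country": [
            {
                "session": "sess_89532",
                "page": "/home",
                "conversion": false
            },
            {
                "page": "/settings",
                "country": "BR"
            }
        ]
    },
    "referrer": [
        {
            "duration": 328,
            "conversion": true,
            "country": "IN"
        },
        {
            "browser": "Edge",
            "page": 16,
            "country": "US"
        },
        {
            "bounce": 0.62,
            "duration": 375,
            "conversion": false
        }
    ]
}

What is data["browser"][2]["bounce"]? 0.41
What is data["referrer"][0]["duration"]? 328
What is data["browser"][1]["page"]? 32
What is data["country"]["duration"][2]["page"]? "/signup"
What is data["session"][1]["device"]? "desktop"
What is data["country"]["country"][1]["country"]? "BR"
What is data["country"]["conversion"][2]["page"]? "/contact"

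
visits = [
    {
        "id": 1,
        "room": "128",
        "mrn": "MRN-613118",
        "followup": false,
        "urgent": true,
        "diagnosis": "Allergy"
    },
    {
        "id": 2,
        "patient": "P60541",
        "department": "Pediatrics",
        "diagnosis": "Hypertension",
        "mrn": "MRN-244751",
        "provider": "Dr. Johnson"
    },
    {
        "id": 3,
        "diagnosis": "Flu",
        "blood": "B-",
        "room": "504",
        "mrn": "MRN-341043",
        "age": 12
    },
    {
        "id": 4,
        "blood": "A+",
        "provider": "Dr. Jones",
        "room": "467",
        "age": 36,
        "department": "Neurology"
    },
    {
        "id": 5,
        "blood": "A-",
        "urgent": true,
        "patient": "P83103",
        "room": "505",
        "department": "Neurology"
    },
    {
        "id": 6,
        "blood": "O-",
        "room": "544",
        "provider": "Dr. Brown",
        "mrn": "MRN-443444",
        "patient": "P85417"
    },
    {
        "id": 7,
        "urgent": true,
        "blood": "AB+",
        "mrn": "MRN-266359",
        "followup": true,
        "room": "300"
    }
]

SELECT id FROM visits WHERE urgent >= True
[1, 5, 7]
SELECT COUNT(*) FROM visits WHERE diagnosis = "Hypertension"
1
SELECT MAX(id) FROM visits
7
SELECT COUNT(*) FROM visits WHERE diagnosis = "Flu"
1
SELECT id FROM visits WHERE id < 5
[1, 2, 3, 4]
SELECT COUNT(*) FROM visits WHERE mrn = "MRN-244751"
1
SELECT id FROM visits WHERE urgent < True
[]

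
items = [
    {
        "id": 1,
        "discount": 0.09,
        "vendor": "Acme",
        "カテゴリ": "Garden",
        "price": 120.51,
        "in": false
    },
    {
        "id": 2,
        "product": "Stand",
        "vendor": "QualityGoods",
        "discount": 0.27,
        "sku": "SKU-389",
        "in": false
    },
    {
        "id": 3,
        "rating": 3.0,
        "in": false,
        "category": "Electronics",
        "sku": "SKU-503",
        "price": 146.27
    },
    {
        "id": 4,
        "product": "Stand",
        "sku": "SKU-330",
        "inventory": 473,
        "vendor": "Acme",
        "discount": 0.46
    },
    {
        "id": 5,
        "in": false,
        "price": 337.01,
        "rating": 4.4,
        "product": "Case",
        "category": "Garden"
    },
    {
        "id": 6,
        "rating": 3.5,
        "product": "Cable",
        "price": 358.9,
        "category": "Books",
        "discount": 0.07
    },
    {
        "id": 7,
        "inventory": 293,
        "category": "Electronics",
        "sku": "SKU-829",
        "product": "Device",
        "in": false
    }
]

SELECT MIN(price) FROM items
120.51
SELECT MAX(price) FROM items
358.9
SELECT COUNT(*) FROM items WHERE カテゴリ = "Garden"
1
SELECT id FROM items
[1, 2, 3, 4, 5, 6, 7]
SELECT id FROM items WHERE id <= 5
[1, 2, 3, 4, 5]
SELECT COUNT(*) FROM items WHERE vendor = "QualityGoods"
1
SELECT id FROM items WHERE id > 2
[3, 4, 5, 6, 7]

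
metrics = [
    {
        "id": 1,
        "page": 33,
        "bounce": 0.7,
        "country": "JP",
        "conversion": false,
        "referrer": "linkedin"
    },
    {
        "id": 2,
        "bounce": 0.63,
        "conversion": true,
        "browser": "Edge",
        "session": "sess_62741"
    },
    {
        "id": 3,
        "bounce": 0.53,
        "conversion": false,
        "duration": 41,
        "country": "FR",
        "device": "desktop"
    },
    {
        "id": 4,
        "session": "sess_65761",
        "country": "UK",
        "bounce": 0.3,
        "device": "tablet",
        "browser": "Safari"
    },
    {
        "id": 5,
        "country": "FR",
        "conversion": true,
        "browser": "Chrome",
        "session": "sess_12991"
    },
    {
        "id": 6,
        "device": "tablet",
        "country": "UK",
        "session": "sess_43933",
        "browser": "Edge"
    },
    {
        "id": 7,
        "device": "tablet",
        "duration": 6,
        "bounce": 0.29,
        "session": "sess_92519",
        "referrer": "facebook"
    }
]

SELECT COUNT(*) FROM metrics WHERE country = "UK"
2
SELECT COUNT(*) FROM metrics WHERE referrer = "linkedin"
1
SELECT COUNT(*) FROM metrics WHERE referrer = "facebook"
1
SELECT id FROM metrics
[1, 2, 3, 4, 5, 6, 7]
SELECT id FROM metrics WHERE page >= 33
[1]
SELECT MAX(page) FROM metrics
33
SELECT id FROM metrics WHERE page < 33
[]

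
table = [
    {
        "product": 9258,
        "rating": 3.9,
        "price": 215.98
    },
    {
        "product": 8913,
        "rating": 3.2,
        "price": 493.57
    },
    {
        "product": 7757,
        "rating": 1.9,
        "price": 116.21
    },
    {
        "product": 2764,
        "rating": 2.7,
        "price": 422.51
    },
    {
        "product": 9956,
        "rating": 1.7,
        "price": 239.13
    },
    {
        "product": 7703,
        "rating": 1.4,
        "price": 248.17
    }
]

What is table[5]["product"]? 7703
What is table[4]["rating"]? 1.7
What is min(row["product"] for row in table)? 2764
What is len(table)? 6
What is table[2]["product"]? 7757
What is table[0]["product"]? 9258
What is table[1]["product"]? 8913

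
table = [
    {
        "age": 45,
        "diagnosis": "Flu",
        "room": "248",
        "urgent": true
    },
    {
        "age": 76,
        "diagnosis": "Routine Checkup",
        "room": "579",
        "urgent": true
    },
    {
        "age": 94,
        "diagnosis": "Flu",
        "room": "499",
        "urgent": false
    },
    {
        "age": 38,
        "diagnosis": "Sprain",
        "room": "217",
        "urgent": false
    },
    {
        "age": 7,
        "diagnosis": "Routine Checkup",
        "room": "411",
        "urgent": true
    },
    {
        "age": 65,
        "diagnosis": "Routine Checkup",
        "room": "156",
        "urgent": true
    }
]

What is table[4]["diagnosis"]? "Routine Checkup"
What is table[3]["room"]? "217"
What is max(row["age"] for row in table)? 94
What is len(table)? 6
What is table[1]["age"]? 76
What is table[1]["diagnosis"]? "Routine Checkup"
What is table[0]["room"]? "248"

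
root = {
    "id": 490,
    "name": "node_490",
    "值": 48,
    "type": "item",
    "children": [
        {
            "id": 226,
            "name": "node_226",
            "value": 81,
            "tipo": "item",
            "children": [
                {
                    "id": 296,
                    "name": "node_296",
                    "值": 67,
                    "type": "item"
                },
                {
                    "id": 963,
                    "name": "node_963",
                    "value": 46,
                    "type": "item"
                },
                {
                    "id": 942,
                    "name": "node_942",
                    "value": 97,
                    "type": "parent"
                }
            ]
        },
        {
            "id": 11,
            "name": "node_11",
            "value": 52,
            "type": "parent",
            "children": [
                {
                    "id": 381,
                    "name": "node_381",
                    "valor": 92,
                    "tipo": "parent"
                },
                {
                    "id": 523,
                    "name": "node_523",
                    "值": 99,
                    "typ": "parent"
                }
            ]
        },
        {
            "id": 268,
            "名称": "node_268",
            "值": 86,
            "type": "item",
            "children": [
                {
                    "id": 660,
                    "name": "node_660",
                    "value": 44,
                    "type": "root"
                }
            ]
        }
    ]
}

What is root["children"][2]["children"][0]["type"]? "root"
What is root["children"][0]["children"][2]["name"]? "node_942"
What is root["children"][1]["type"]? "parent"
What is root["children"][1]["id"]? 11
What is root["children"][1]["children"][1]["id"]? 523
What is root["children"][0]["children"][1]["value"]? 46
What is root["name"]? "node_490"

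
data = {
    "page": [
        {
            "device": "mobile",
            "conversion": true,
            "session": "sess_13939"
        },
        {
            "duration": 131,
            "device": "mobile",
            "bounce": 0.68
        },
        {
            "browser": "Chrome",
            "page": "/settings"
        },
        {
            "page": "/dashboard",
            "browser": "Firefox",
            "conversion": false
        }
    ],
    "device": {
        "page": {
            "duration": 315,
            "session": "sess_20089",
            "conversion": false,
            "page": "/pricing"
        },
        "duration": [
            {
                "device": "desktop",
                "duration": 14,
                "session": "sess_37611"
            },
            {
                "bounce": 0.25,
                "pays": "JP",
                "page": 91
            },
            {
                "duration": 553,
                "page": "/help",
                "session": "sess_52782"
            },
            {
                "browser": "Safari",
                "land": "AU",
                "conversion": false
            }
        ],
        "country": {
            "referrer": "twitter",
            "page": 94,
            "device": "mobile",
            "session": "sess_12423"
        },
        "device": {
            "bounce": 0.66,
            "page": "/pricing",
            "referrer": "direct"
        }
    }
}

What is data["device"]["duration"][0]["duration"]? 14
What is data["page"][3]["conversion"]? False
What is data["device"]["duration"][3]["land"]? "AU"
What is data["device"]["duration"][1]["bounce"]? 0.25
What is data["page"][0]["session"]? "sess_13939"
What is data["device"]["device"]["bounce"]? 0.66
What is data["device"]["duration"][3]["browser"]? "Safari"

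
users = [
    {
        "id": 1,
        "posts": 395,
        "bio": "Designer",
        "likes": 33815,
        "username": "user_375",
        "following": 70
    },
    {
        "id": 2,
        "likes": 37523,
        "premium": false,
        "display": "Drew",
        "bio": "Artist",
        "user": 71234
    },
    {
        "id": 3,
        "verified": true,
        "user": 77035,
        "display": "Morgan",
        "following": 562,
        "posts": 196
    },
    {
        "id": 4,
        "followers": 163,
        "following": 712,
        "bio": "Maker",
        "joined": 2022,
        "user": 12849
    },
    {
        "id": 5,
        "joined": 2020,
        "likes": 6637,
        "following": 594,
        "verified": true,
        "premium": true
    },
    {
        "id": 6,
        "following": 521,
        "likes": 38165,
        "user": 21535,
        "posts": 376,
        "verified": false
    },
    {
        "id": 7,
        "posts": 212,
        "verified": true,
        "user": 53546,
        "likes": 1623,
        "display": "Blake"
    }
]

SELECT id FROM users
[1, 2, 3, 4, 5, 6, 7]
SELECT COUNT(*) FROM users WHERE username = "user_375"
1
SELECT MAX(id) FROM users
7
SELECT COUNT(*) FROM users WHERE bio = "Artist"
1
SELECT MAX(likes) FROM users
38165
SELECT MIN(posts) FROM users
196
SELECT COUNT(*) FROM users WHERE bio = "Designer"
1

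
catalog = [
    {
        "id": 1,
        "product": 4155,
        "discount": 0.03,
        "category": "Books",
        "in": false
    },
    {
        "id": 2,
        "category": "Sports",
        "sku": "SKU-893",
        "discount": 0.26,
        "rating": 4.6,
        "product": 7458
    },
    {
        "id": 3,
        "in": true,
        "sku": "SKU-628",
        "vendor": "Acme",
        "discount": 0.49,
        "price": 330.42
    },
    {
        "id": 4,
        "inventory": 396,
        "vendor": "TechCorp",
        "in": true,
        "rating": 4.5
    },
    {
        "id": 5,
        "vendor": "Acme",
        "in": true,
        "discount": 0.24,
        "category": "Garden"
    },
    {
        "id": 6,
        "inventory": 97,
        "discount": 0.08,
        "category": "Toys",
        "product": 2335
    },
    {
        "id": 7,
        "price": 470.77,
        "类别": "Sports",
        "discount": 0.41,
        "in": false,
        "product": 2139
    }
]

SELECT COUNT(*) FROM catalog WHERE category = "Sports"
1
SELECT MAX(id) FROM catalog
7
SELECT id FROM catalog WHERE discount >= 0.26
[2, 3, 7]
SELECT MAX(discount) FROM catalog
0.49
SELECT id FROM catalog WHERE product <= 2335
[6, 7]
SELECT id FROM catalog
[1, 2, 3, 4, 5, 6, 7]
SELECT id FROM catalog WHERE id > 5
[6, 7]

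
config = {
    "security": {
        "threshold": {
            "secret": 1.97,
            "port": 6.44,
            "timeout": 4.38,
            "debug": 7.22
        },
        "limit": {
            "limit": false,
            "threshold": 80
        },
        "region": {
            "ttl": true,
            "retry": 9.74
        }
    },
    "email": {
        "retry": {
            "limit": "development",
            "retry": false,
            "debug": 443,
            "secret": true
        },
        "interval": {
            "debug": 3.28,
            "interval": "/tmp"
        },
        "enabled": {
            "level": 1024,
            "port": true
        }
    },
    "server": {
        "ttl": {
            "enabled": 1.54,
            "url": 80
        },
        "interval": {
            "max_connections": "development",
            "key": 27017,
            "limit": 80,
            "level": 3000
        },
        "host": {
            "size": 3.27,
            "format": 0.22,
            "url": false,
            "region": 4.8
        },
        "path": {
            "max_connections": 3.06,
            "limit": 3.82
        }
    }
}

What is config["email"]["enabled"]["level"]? 1024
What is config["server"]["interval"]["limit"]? 80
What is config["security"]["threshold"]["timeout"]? 4.38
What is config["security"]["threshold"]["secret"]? 1.97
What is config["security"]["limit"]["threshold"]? 80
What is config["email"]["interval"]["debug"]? 3.28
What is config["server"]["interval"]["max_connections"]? "development"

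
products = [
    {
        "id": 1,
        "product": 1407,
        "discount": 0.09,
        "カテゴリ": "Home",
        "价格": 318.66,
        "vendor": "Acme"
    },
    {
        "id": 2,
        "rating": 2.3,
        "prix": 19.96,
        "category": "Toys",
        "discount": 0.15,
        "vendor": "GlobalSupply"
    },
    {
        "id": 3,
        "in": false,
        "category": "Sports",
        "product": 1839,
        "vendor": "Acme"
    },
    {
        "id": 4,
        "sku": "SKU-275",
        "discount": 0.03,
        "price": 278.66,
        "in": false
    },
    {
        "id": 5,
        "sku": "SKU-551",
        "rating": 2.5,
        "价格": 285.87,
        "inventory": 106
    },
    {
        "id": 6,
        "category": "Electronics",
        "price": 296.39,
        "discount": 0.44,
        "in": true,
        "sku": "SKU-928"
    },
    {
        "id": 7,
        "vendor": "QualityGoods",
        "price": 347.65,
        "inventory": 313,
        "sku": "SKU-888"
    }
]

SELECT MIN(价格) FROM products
285.87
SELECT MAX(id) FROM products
7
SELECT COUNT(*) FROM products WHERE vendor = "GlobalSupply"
1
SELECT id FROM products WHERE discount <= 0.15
[1, 2, 4]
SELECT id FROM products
[1, 2, 3, 4, 5, 6, 7]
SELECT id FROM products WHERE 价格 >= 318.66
[1]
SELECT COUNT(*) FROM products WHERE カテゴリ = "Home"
1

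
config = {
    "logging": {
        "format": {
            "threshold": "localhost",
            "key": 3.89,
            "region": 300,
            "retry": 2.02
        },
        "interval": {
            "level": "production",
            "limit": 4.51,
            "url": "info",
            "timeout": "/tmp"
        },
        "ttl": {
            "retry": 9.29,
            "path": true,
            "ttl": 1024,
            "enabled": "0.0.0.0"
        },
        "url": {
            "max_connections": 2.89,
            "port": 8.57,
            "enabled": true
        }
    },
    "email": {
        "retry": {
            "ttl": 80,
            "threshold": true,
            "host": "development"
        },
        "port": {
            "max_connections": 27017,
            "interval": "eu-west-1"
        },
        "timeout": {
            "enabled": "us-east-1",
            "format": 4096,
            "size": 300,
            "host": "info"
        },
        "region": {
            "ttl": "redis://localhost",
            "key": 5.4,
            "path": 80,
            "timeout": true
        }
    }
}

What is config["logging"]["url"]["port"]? 8.57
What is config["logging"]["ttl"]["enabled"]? "0.0.0.0"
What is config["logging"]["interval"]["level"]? "production"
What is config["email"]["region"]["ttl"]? "redis://localhost"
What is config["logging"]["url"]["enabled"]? True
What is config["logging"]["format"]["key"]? 3.89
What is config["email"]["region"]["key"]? 5.4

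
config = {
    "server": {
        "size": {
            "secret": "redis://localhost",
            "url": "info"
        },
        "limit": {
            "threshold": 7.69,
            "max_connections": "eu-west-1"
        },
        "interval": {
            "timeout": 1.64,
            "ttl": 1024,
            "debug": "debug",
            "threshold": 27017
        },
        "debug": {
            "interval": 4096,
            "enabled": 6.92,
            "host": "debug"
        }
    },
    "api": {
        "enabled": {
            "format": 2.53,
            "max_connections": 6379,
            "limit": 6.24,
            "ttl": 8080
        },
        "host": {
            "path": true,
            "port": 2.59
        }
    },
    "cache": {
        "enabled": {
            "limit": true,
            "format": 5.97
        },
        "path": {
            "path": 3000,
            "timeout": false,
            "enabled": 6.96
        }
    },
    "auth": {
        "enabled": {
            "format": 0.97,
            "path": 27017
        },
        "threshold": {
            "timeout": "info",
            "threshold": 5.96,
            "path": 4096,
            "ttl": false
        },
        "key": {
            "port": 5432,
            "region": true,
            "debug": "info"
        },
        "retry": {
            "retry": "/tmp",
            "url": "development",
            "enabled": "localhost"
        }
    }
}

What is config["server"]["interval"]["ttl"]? 1024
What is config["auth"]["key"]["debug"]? "info"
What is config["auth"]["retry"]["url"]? "development"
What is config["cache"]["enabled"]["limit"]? True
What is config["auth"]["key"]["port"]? 5432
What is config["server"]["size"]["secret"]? "redis://localhost"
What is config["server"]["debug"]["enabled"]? 6.92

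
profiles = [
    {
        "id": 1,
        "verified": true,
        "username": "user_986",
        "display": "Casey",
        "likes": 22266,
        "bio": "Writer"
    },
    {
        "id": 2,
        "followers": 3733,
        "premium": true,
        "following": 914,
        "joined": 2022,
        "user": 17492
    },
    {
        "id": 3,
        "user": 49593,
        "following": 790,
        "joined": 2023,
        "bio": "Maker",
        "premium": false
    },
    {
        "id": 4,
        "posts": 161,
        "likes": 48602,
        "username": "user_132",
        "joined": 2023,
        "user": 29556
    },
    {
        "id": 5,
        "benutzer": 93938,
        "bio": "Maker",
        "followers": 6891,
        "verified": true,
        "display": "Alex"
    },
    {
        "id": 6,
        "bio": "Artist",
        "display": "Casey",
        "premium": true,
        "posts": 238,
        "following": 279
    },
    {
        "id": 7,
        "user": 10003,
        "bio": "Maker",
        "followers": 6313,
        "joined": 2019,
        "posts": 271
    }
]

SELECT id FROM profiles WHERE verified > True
[]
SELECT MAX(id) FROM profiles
7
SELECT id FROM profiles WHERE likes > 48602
[]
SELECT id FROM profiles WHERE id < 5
[1, 2, 3, 4]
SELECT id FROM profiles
[1, 2, 3, 4, 5, 6, 7]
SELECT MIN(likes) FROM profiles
22266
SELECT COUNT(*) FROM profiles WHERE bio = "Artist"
1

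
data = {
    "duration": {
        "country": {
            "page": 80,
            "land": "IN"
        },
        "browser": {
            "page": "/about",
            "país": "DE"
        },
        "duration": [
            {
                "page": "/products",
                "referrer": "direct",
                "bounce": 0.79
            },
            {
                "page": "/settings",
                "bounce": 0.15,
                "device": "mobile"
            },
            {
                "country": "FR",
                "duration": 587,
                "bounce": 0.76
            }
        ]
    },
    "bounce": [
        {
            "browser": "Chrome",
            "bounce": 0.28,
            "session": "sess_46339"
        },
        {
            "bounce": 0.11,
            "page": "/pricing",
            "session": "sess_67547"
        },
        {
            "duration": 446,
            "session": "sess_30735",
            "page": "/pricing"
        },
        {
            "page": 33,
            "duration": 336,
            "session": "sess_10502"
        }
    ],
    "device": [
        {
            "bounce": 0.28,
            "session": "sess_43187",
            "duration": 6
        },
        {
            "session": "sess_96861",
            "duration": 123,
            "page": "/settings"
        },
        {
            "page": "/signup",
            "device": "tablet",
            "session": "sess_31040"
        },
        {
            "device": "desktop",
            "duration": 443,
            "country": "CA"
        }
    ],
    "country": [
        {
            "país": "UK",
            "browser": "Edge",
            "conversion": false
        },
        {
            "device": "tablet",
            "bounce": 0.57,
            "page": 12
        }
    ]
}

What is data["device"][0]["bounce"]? 0.28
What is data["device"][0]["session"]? "sess_43187"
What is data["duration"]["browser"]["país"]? "DE"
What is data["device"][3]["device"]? "desktop"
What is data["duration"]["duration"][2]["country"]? "FR"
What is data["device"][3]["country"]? "CA"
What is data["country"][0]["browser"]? "Edge"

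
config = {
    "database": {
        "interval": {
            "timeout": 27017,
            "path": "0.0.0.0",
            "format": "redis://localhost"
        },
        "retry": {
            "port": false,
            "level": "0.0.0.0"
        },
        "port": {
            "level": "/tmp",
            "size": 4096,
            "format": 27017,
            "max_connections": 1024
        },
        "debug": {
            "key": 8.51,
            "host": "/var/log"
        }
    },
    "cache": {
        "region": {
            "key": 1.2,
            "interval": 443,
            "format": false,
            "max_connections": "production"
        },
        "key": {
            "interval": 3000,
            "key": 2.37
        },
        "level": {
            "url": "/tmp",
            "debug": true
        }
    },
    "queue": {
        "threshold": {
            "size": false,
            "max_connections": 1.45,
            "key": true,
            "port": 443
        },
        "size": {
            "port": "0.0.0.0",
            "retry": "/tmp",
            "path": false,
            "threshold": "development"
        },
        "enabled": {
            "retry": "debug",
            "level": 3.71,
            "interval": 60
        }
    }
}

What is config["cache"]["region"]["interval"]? 443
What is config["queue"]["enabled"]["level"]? 3.71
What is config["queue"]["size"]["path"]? False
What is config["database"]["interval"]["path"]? "0.0.0.0"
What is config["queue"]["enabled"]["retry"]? "debug"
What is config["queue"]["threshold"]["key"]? True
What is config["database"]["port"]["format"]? 27017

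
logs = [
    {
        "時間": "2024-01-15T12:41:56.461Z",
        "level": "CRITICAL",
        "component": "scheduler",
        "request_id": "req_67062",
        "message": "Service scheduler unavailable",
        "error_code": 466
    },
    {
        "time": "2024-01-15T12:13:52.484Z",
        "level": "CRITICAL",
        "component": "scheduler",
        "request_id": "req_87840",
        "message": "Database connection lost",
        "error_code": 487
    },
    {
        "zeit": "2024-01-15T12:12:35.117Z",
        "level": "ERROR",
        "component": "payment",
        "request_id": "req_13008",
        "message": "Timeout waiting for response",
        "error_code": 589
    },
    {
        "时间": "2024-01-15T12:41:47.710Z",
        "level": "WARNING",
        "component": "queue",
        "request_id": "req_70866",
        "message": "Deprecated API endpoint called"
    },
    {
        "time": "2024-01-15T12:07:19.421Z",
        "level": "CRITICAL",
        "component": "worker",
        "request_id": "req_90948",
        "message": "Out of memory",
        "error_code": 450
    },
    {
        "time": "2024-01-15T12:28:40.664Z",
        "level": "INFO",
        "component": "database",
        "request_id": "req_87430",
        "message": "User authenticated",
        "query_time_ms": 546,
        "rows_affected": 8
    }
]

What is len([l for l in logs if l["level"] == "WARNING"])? 1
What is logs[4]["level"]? "CRITICAL"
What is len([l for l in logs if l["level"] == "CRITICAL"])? 3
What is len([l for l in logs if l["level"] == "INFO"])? 1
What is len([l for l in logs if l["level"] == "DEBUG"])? 0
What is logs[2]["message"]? "Timeout waiting for response"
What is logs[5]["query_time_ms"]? 546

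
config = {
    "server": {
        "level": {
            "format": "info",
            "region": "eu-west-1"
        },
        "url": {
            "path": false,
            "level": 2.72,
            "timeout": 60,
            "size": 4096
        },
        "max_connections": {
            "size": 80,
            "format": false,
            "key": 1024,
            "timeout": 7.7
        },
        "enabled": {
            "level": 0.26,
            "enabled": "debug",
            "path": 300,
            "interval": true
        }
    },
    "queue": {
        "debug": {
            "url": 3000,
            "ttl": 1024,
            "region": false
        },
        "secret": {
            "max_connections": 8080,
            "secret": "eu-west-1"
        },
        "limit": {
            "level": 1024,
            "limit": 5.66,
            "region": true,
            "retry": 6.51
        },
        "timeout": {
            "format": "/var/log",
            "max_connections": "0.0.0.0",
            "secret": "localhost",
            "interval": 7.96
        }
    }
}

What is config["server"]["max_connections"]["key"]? 1024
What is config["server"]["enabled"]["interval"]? True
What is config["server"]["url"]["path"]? False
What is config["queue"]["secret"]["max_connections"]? 8080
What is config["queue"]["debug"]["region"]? False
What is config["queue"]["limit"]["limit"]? 5.66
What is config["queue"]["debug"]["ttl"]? 1024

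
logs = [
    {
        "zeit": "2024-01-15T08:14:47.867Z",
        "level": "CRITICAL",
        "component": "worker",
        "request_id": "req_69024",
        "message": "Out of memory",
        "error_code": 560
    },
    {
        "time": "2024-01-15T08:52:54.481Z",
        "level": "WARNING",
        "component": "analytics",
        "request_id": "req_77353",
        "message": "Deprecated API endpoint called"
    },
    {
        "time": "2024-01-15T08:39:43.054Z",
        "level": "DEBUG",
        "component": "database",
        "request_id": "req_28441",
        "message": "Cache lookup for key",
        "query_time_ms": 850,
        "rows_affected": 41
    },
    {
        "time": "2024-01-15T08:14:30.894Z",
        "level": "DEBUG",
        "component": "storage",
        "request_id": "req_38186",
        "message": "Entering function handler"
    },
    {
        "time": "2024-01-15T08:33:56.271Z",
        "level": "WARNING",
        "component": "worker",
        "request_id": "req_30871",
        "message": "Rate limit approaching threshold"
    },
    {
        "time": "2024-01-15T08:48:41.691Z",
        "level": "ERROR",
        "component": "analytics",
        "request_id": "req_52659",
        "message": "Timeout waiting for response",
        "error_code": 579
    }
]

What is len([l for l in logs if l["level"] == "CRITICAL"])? 1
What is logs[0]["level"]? "CRITICAL"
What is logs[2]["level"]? "DEBUG"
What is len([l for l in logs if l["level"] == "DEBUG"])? 2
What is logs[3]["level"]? "DEBUG"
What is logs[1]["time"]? "2024-01-15T08:52:54.481Z"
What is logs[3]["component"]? "storage"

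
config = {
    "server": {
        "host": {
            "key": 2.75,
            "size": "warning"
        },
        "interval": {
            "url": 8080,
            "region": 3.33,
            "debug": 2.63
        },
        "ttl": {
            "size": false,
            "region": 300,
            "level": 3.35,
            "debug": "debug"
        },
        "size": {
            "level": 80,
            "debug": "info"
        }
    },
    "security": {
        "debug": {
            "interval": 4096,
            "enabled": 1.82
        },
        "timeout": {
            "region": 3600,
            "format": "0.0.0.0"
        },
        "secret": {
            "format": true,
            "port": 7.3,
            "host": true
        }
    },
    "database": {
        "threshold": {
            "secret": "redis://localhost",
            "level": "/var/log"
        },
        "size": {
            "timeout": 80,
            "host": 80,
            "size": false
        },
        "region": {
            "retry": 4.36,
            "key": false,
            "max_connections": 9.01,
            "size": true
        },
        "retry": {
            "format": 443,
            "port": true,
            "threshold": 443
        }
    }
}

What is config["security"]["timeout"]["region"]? 3600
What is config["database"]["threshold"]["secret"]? "redis://localhost"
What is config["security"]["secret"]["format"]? True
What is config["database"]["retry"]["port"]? True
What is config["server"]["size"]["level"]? 80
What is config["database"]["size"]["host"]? 80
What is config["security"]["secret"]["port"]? 7.3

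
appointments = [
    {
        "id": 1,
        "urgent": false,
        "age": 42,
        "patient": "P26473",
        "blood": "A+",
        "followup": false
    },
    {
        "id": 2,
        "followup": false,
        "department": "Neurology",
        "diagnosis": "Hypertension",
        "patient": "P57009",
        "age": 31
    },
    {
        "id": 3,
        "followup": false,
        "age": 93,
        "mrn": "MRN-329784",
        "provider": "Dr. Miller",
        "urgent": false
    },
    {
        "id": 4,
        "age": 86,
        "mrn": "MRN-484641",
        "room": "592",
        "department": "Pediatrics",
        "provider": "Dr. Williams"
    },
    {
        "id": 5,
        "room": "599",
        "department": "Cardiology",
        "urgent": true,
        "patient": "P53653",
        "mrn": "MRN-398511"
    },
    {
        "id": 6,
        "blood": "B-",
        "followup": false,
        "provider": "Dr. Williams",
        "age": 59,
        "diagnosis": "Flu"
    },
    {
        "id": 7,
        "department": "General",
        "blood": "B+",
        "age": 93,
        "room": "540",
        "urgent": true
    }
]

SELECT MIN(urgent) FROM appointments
False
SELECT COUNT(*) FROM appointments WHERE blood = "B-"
1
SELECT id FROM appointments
[1, 2, 3, 4, 5, 6, 7]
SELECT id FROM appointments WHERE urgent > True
[]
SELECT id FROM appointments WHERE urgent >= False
[1, 3, 5, 7]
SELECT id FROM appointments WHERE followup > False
[]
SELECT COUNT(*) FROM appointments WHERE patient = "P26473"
1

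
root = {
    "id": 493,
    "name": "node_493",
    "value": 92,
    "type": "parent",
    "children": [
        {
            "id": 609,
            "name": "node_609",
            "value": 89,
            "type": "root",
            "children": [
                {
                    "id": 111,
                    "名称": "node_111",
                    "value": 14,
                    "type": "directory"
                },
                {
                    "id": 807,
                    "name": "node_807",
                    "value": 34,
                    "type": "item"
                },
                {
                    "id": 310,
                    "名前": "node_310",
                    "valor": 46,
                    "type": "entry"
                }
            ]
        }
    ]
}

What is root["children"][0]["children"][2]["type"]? "entry"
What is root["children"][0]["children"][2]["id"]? 310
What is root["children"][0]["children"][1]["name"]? "node_807"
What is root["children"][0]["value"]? 89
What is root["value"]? 92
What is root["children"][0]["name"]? "node_609"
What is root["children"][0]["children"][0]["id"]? 111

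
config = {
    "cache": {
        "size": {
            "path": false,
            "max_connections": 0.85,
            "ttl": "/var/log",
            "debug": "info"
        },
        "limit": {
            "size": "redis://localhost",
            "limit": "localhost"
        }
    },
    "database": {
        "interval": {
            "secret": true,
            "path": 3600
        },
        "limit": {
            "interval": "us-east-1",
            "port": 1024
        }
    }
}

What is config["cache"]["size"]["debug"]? "info"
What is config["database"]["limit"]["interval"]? "us-east-1"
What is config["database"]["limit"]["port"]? 1024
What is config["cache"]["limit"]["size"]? "redis://localhost"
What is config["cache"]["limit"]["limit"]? "localhost"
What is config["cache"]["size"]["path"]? False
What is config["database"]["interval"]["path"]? 3600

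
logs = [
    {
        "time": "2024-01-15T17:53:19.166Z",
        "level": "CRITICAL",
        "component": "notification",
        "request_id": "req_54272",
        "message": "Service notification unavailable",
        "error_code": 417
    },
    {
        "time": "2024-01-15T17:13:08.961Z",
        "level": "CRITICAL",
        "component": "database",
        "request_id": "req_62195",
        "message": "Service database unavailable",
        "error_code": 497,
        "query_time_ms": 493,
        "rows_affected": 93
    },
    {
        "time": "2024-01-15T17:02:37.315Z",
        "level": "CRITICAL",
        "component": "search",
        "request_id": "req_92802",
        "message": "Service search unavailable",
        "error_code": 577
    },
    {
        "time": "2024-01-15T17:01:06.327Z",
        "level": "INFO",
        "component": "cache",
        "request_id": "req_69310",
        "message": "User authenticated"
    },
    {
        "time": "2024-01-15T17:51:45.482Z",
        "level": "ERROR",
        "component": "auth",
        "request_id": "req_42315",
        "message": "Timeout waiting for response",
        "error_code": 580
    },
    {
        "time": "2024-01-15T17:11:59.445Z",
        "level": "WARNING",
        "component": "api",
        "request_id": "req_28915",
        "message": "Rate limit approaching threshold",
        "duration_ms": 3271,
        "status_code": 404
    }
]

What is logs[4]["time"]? "2024-01-15T17:51:45.482Z"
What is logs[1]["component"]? "database"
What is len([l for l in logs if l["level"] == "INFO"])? 1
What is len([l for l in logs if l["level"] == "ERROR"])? 1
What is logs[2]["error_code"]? 577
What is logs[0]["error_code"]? 417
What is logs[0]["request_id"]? "req_54272"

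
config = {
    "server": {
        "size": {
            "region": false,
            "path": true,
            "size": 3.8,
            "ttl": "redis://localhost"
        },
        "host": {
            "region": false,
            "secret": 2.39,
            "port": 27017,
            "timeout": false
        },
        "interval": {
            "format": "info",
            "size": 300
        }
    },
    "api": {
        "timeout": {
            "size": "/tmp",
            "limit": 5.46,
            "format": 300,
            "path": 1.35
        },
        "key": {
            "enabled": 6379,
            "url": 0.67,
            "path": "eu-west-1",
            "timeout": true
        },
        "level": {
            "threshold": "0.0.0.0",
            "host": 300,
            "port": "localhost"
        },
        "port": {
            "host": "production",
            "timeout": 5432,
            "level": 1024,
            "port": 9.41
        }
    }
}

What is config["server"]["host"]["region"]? False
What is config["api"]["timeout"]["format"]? 300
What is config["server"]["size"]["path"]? True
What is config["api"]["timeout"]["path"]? 1.35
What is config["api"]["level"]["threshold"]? "0.0.0.0"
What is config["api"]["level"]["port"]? "localhost"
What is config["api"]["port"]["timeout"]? 5432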